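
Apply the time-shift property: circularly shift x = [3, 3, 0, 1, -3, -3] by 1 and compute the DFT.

Time shift by 1: X_shifted[k] = ω_6^(1k) · X[k]
Shifted x = [-3, 3, 3, 0, 1, -3]

DFT(x[n-1]) = [1, -5.0000-6.9282i, -5.0000-3.4641i, 1, -5.0000+3.4641i, -5.0000+6.9282i]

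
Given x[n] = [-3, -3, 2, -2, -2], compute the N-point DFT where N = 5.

X[k] = Σ(n=0 to 4) x[n] · ω_5^(nk)
where ω_5 = e^(-2πi/5)

Computing each X[k]:
X[0] = -8
X[1] = -4.5451-1.4001i
X[2] = 1.0451+4.3920i
X[3] = 1.0451-4.3920i
X[4] = -4.5451+1.4001i

X = [-8, -4.5451-1.4001i, 1.0451+4.3920i, 1.0451-4.3920i, -4.5451+1.4001i]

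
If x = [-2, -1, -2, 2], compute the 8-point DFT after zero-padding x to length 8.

Original 4-point DFT: [-3, 3i, -5, -3i]
Zero-padded 8-point DFT provides frequency interpolation.

DFT_8([x, 0, ...]) = [-3, -4.1213+1.2929i, 3i, 0.1213-2.7071i, -5, 0.1213+2.7071i, -3i, -4.1213-1.2929i]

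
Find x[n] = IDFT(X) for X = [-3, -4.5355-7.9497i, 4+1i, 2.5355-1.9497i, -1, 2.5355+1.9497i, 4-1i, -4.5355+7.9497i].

x[n] = (1/8) Σ(k=0 to 7) X[k] · e^(2πikn/8)

Computing each x[n]:
x[0] = 0
x[1] = 0
x[2] = 0
x[3] = 3
x[4] = 1
x[5] = -1
x[6] = -3
x[7] = -3

x = [0, 0, 0, 3, 1, -1, -3, -3]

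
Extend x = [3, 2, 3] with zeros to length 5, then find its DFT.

Original 3-point DFT: [8, 0.5000+0.8660i, 0.5000-0.8660i]
Zero-padded 5-point DFT provides frequency interpolation.

DFT_5([x, 0, ...]) = [8, 1.1910-3.6655i, 2.3090+1.6776i, 2.3090-1.6776i, 1.1910+3.6655i]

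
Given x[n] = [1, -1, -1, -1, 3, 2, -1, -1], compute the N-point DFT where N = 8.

X[k] = Σ(n=0 to 7) x[n] · ω_8^(nk)
where ω_8 = e^(-2πi/8)

Computing each X[k]:
X[0] = 1
X[1] = -4.1213+2.1213i
X[2] = 6-3i
X[3] = 0.1213+2.1213i
X[4] = 3
X[5] = 0.1213-2.1213i
X[6] = 6+3i
X[7] = -4.1213-2.1213i

X = [1, -4.1213+2.1213i, 6-3i, 0.1213+2.1213i, 3, 0.1213-2.1213i, 6+3i, -4.1213-2.1213i]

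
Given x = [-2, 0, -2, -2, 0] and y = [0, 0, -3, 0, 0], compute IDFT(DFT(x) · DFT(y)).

(x ⊛ y)[n] = Σ(m=0 to 4) x[m] · y[(n-m) mod 5]

Computing each output sample:
(x ⊛ y)[0] = 6
(x ⊛ y)[1] = 0
(x ⊛ y)[2] = 6
(x ⊛ y)[3] = 0
(x ⊛ y)[4] = 6

x ⊛ y = [6, 0, 6, 0, 6]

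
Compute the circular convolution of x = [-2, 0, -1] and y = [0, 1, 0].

(x ⊛ y)[n] = Σ(m=0 to 2) x[m] · y[(n-m) mod 3]

Computing each output sample:
(x ⊛ y)[0] = -1
(x ⊛ y)[1] = -2
(x ⊛ y)[2] = 0

x ⊛ y = [-1, -2, 0]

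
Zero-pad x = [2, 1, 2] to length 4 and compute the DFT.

Original 3-point DFT: [5, 0.5000+0.8660i, 0.5000-0.8660i]
Zero-padded 4-point DFT provides frequency interpolation.

DFT_4([x, 0, ...]) = [5, -1i, 3, 1i]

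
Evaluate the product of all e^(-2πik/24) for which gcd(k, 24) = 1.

The primitive 24th roots of unity are ω_24^k for k coprime to 24: k ∈ {1, 5, 7, 11, 13, 17, 19, 23}
Their product equals the constant term of the cyclotomic polynomial Φ_24(x) up to sign.
For n ≥ 3, the product of all primitive nth roots of unity is 1. (For n=1 it is 1; for n=2 it is -1.)

1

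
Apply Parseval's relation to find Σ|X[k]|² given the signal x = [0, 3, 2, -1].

Parseval: Σ|x[n]|² = (1/N)Σ|X[k]|², so Σ|X[k]|² = N·Σ|x[n]|² = 4·14.0000

Σ|X[k]|² = N·Σ|x[n]|² = 4·14.0000 = 56.0000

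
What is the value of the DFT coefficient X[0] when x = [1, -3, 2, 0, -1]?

X[0] = Σ(n=0 to 4) x[n] · ω_5^0 = Σ x[n]
= (1) + (-3) + (2) + (0) + (-1)

X[0] = -1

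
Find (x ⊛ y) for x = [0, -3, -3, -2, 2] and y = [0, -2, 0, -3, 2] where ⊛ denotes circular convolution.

(x ⊛ y)[n] = Σ(m=0 to 4) x[m] · y[(n-m) mod 5]

Computing each output sample:
(x ⊛ y)[0] = -1
(x ⊛ y)[1] = 0
(x ⊛ y)[2] = -4
(x ⊛ y)[3] = 10
(x ⊛ y)[4] = 13

x ⊛ y = [-1, 0, -4, 10, 13]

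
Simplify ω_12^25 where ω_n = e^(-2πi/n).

Since ω_12^12 = 1, powers reduce modulo 12.
25 mod 12 = 1
So ω_12^25 = ω_12^1 = e^(-2πi·1/12)

ω_12^25 = ω_12^1 = 0.8660-0.5000i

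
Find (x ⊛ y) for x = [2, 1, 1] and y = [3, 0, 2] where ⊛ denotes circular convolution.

(x ⊛ y)[n] = Σ(m=0 to 2) x[m] · y[(n-m) mod 3]

Computing each output sample:
(x ⊛ y)[0] = 8
(x ⊛ y)[1] = 5
(x ⊛ y)[2] = 7

x ⊛ y = [8, 5, 7]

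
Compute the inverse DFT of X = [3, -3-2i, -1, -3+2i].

x[n] = (1/4) Σ(k=0 to 3) X[k] · e^(2πikn/4)

Computing each x[n]:
x[0] = -1
x[1] = 2
x[2] = 2
x[3] = 0

x = [-1, 2, 2, 0]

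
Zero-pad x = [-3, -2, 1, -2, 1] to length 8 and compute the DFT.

Original 5-point DFT: [-5, -2.5000+1.0898i, -2.5000+4.6165i, -2.5000-4.6165i, -2.5000-1.0898i]
Zero-padded 8-point DFT provides frequency interpolation.

DFT_8([x, 0, ...]) = [-5, -4.0000+1.8284i, -3, -4.0000+3.8284i, 3, -4.0000-3.8284i, -3, -4.0000-1.8284i]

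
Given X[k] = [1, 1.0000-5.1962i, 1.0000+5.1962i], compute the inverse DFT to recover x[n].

x[n] = (1/3) Σ(k=0 to 2) X[k] · e^(2πikn/3)

Computing each x[n]:
x[0] = 1
x[1] = 3
x[2] = -3

x = [1, 3, -3]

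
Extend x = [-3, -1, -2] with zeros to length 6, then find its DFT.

Original 3-point DFT: [-6, -1.5000-0.8660i, -1.5000+0.8660i]
Zero-padded 6-point DFT provides frequency interpolation.

DFT_6([x, 0, ...]) = [-6, -2.5000+2.5981i, -1.5000-0.8660i, -4, -1.5000+0.8660i, -2.5000-2.5981i]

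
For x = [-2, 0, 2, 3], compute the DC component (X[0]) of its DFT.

X[0] = Σ(n=0 to 3) x[n] · ω_4^0 = Σ x[n]
= (-2) + (0) + (2) + (3)

X[0] = 3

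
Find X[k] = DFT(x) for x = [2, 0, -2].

X[k] = Σ(n=0 to 2) x[n] · ω_3^(nk)
where ω_3 = e^(-2πi/3)

Computing each X[k]:
X[0] = 0
X[1] = 3.0000-1.7321i
X[2] = 3.0000+1.7321i

X = [0, 3.0000-1.7321i, 3.0000+1.7321i]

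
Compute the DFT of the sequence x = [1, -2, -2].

X[k] = Σ(n=0 to 2) x[n] · ω_3^(nk)
where ω_3 = e^(-2πi/3)

Computing each X[k]:
X[0] = -3
X[1] = 3
X[2] = 3

X = [-3, 3, 3]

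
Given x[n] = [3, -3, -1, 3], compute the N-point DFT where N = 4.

X[k] = Σ(n=0 to 3) x[n] · ω_4^(nk)
where ω_4 = e^(-2πi/4)

Computing each X[k]:
X[0] = 2
X[1] = 4+6i
X[2] = 2
X[3] = 4-6i

X = [2, 4+6i, 2, 4-6i]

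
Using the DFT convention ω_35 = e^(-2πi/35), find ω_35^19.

ω_35^19 = e^(-2πi·19/35)
= cos(-2π·19/35) + i·sin(-2π·19/35)
= cos(-38π/35) + i·sin(-38π/35)

ω_35^19 = cos(-38π/35) + i·sin(-38π/35) = -0.9640+0.2660i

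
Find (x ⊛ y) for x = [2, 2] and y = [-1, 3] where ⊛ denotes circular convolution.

(x ⊛ y)[n] = Σ(m=0 to 1) x[m] · y[(n-m) mod 2]

Computing each output sample:
(x ⊛ y)[0] = 4
(x ⊛ y)[1] = 4

x ⊛ y = [4, 4]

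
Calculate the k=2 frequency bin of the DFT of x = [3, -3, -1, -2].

X[2] = Σ(n=0 to 3) x[n] · ω_4^(2n) where ω_4 = e^(-2πi/4)
= (3)·ω_4^0 + (-3)·ω_4^2 + (-1)·ω_4^4 + (-2)·ω_4^6

X[2] = 7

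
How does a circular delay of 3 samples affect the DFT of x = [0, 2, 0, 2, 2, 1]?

Time shift by 3: X_shifted[k] = ω_6^(3k) · X[k]
Shifted x = [2, 2, 1, 0, 2, 0]

DFT(x[n-3]) = [7, 1.5000-0.8660i, -0.5000-2.5981i, 3, -0.5000+2.5981i, 1.5000+0.8660i]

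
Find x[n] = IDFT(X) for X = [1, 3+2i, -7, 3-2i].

x[n] = (1/4) Σ(k=0 to 3) X[k] · e^(2πikn/4)

Computing each x[n]:
x[0] = 0
x[1] = 1
x[2] = -3
x[3] = 3

x = [0, 1, -3, 3]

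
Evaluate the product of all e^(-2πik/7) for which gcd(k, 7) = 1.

The primitive 7th roots of unity are ω_7^k for k coprime to 7: k ∈ {1, 2, 3, 4, 5, 6}
Their product equals the constant term of the cyclotomic polynomial Φ_7(x) up to sign.
For n ≥ 3, the product of all primitive nth roots of unity is 1. (For n=1 it is 1; for n=2 it is -1.)

1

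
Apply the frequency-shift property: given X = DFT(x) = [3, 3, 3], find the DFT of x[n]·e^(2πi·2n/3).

Modulation property: DFT(ω_3^(-2n)·x[n]) = X[(k-2) mod 3], so circularly shift X by 2 positions.

X[k-2] = [3, 3, 3]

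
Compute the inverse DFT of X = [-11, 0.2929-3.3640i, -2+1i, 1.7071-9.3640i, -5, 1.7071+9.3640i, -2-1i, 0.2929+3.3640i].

x[n] = (1/8) Σ(k=0 to 7) X[k] · e^(2πikn/8)

Computing each x[n]:
x[0] = -2
x[1] = 1
x[2] = -3
x[3] = 2
x[4] = -3
x[5] = -3
x[6] = 0
x[7] = -3

x = [-2, 1, -3, 2, -3, -3, 0, -3]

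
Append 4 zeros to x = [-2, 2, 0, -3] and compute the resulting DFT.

Original 4-point DFT: [-3, -2-5i, -1, -2+5i]
Zero-padded 8-point DFT provides frequency interpolation.

DFT_8([x, 0, ...]) = [-3, 1.5355+0.7071i, -2-5i, -5.5355+0.7071i, -1, -5.5355-0.7071i, -2+5i, 1.5355-0.7071i]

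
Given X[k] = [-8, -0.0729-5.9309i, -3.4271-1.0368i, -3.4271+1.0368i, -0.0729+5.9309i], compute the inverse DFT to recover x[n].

x[n] = (1/5) Σ(k=0 to 4) X[k] · e^(2πikn/5)

Computing each x[n]:
x[0] = -3
x[1] = 2
x[2] = -1
x[3] = -3
x[4] = -3

x = [-3, 2, -1, -3, -3]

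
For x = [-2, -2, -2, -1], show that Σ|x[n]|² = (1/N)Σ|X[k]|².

Time domain:
Σ|x[n]|² = |-2|² + |-2|² + |-2|² + |-1|² = 13.0000

Frequency domain:
(1/4)Σ|X[k]|² = (1/4)(|-7|² + |1i|² + |-1|² + |-1i|²) = (1/4)·52.0000 = 13.0000

Both sides agree, confirming Parseval's theorem.

Σ|x[n]|² = (1/N)Σ|X[k]|² = 13.0000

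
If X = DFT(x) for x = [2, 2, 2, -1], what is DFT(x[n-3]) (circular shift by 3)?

Time shift by 3: X_shifted[k] = ω_4^(3k) · X[k]
Shifted x = [2, 2, -1, 2]

DFT(x[n-3]) = [5, 3, -3, 3]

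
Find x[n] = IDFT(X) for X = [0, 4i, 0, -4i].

x[n] = (1/4) Σ(k=0 to 3) X[k] · e^(2πikn/4)

Computing each x[n]:
x[0] = 0
x[1] = -2
x[2] = 0
x[3] = 2

x = [0, -2, 0, 2]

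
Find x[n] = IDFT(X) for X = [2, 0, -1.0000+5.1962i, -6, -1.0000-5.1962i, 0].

x[n] = (1/6) Σ(k=0 to 5) X[k] · e^(2πikn/6)

Computing each x[n]:
x[0] = -1
x[1] = 0
x[2] = 1
x[3] = 1
x[4] = -2
x[5] = 3

x = [-1, 0, 1, 1, -2, 3]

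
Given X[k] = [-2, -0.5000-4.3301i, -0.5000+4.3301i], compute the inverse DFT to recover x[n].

x[n] = (1/3) Σ(k=0 to 2) X[k] · e^(2πikn/3)

Computing each x[n]:
x[0] = -1
x[1] = 2
x[2] = -3

x = [-1, 2, -3]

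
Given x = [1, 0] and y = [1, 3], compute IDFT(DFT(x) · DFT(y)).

(x ⊛ y)[n] = Σ(m=0 to 1) x[m] · y[(n-m) mod 2]

Computing each output sample:
(x ⊛ y)[0] = 1
(x ⊛ y)[1] = 3

x ⊛ y = [1, 3]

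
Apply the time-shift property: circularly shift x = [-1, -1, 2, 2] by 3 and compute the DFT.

Time shift by 3: X_shifted[k] = ω_4^(3k) · X[k]
Shifted x = [-1, 2, 2, -1]

DFT(x[n-3]) = [2, -3-3i, 0, -3+3i]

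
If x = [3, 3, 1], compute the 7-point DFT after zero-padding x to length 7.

Original 3-point DFT: [7, 1.0000-1.7321i, 1.0000+1.7321i]
Zero-padded 7-point DFT provides frequency interpolation.

DFT_7([x, 0, ...]) = [7, 4.6479-3.3204i, 1.4315-2.4909i, 0.9206-0.5198i, 0.9206+0.5198i, 1.4315+2.4909i, 4.6479+3.3204i]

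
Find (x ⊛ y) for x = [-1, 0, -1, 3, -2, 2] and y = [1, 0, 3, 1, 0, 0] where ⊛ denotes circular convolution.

(x ⊛ y)[n] = Σ(m=0 to 5) x[m] · y[(n-m) mod 6]

Computing each output sample:
(x ⊛ y)[0] = -4
(x ⊛ y)[1] = 4
(x ⊛ y)[2] = -2
(x ⊛ y)[3] = 2
(x ⊛ y)[4] = -5
(x ⊛ y)[5] = 10

x ⊛ y = [-4, 4, -2, 2, -5, 10]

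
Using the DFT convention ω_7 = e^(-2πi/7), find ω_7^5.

ω_7^5 = e^(-2πi·5/7)
= cos(-2π·5/7) + i·sin(-2π·5/7)
= cos(-10π/7) + i·sin(-10π/7)

ω_7^5 = cos(-10π/7) + i·sin(-10π/7) = -0.2225+0.9749i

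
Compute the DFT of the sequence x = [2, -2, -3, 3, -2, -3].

X[k] = Σ(n=0 to 5) x[n] · ω_6^(nk)
where ω_6 = e^(-2πi/6)

Computing each X[k]:
X[0] = -5
X[1] = -1
X[2] = 10.0000-1.7321i
X[3] = -1
X[4] = 10.0000+1.7321i
X[5] = -1

X = [-5, -1, 10.0000-1.7321i, -1, 10.0000+1.7321i, -1]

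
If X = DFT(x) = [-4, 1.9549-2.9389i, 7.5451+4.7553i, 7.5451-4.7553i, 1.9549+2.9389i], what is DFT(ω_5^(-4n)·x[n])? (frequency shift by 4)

Modulation property: DFT(ω_5^(-4n)·x[n]) = X[(k-4) mod 5], so circularly shift X by 4 positions.

X[k-4] = [1.9549-2.9389i, 7.5451+4.7553i, 7.5451-4.7553i, 1.9549+2.9389i, -4]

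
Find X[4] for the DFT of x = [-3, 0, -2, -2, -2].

X[4] = Σ(n=0 to 4) x[n] · ω_5^(4n) where ω_5 = e^(-2πi/5)
= (-3)·ω_5^0 + (0)·ω_5^4 + (-2)·ω_5^8 + (-2)·ω_5^12 + (-2)·ω_5^16

X[4] = -0.3820+1.9021i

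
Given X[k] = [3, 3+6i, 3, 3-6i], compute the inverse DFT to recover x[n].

x[n] = (1/4) Σ(k=0 to 3) X[k] · e^(2πikn/4)

Computing each x[n]:
x[0] = 3
x[1] = -3
x[2] = 0
x[3] = 3

x = [3, -3, 0, 3]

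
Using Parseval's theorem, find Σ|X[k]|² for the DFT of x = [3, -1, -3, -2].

Parseval: Σ|x[n]|² = (1/N)Σ|X[k]|², so Σ|X[k]|² = N·Σ|x[n]|² = 4·23.0000

Σ|X[k]|² = N·Σ|x[n]|² = 4·23.0000 = 92.0000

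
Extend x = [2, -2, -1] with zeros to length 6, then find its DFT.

Original 3-point DFT: [-1, 3.5000+0.8660i, 3.5000-0.8660i]
Zero-padded 6-point DFT provides frequency interpolation.

DFT_6([x, 0, ...]) = [-1, 1.5000+2.5981i, 3.5000+0.8660i, 3, 3.5000-0.8660i, 1.5000-2.5981i]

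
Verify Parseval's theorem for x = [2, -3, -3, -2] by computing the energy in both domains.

Time domain:
Σ|x[n]|² = |2|² + |-3|² + |-3|² + |-2|² = 26.0000

Frequency domain:
(1/4)Σ|X[k]|² = (1/4)(|-6|² + |5+1i|² + |4|² + |5-1i|²) = (1/4)·104.0000 = 26.0000

Both sides agree, confirming Parseval's theorem.

Σ|x[n]|² = (1/N)Σ|X[k]|² = 26.0000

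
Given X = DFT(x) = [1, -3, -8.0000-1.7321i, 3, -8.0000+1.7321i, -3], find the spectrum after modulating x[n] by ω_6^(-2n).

Modulation property: DFT(ω_6^(-2n)·x[n]) = X[(k-2) mod 6], so circularly shift X by 2 positions.

X[k-2] = [-8.0000+1.7321i, -3, 1, -3, -8.0000-1.7321i, 3]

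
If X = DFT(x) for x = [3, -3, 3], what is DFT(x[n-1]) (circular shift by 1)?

Time shift by 1: X_shifted[k] = ω_3^(1k) · X[k]
Shifted x = [3, 3, -3]

DFT(x[n-1]) = [3, 3.0000-5.1962i, 3.0000+5.1962i]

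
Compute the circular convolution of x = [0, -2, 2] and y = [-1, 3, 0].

(x ⊛ y)[n] = Σ(m=0 to 2) x[m] · y[(n-m) mod 3]

Computing each output sample:
(x ⊛ y)[0] = 6
(x ⊛ y)[1] = 2
(x ⊛ y)[2] = -8

x ⊛ y = [6, 2, -8]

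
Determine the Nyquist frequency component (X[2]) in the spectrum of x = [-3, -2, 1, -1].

X[2] = Σ(n=0 to 3) x[n] · ω_4^(2n) where ω_4 = e^(-2πi/4)
= (-3)·ω_4^0 + (-2)·ω_4^2 + (1)·ω_4^4 + (-1)·ω_4^6

X[2] = 1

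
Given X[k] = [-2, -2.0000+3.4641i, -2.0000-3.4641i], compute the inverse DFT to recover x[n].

x[n] = (1/3) Σ(k=0 to 2) X[k] · e^(2πikn/3)

Computing each x[n]:
x[0] = -2
x[1] = -2
x[2] = 2

x = [-2, -2, 2]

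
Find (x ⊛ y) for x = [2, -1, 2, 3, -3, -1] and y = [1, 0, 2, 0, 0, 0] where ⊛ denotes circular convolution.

(x ⊛ y)[n] = Σ(m=0 to 5) x[m] · y[(n-m) mod 6]

Computing each output sample:
(x ⊛ y)[0] = -4
(x ⊛ y)[1] = -3
(x ⊛ y)[2] = 6
(x ⊛ y)[3] = 1
(x ⊛ y)[4] = 1
(x ⊛ y)[5] = 5

x ⊛ y = [-4, -3, 6, 1, 1, 5]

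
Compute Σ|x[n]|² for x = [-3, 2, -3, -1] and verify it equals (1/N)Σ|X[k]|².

Time domain:
Σ|x[n]|² = |-3|² + |2|² + |-3|² + |-1|² = 23.0000

Frequency domain:
(1/4)Σ|X[k]|² = (1/4)(|-5|² + |-3i|² + |-7|² + |3i|²) = (1/4)·92.0000 = 23.0000

Both sides agree, confirming Parseval's theorem.

Σ|x[n]|² = (1/N)Σ|X[k]|² = 23.0000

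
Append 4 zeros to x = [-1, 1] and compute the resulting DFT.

Original 2-point DFT: [0, -2]
Zero-padded 6-point DFT provides frequency interpolation.

DFT_6([x, 0, ...]) = [0, -0.5000-0.8660i, -1.5000-0.8660i, -2, -1.5000+0.8660i, -0.5000+0.8660i]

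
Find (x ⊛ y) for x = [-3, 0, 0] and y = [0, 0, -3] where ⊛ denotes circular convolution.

(x ⊛ y)[n] = Σ(m=0 to 2) x[m] · y[(n-m) mod 3]

Computing each output sample:
(x ⊛ y)[0] = 0
(x ⊛ y)[1] = 0
(x ⊛ y)[2] = 9

x ⊛ y = [0, 0, 9]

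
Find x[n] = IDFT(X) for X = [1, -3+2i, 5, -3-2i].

x[n] = (1/4) Σ(k=0 to 3) X[k] · e^(2πikn/4)

Computing each x[n]:
x[0] = 0
x[1] = -2
x[2] = 3
x[3] = 0

x = [0, -2, 3, 0]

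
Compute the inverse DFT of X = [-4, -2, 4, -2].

x[n] = (1/4) Σ(k=0 to 3) X[k] · e^(2πikn/4)

Computing each x[n]:
x[0] = -1
x[1] = -2
x[2] = 1
x[3] = -2

x = [-1, -2, 1, -2]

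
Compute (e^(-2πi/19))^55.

Since ω_19^19 = 1, powers reduce modulo 19.
55 mod 19 = 17
So ω_19^55 = ω_19^17 = e^(-2πi·17/19)

ω_19^55 = ω_19^17 = 0.7891+0.6142i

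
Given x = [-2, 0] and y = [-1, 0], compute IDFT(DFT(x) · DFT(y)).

(x ⊛ y)[n] = Σ(m=0 to 1) x[m] · y[(n-m) mod 2]

Computing each output sample:
(x ⊛ y)[0] = 2
(x ⊛ y)[1] = 0

x ⊛ y = [2, 0]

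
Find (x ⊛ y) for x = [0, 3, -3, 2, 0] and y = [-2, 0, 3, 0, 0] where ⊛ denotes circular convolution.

(x ⊛ y)[n] = Σ(m=0 to 4) x[m] · y[(n-m) mod 5]

Computing each output sample:
(x ⊛ y)[0] = 6
(x ⊛ y)[1] = -6
(x ⊛ y)[2] = 6
(x ⊛ y)[3] = 5
(x ⊛ y)[4] = -9

x ⊛ y = [6, -6, 6, 5, -9]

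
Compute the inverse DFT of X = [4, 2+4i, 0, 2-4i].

x[n] = (1/4) Σ(k=0 to 3) X[k] · e^(2πikn/4)

Computing each x[n]:
x[0] = 2
x[1] = -1
x[2] = 0
x[3] = 3

x = [2, -1, 0, 3]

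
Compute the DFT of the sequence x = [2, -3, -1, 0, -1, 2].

X[k] = Σ(n=0 to 5) x[n] · ω_6^(nk)
where ω_6 = e^(-2πi/6)

Computing each X[k]:
X[0] = -1
X[1] = 2.5000+4.3301i
X[2] = 3.5000+4.3301i
X[3] = 1
X[4] = 3.5000-4.3301i
X[5] = 2.5000-4.3301i

X = [-1, 2.5000+4.3301i, 3.5000+4.3301i, 1, 3.5000-4.3301i, 2.5000-4.3301i]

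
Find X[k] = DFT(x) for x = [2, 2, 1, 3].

X[k] = Σ(n=0 to 3) x[n] · ω_4^(nk)
where ω_4 = e^(-2πi/4)

Computing each X[k]:
X[0] = 8
X[1] = 1+1i
X[2] = -2
X[3] = 1-1i

X = [8, 1+1i, -2, 1-1i]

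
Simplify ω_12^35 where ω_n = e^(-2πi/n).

Since ω_12^12 = 1, powers reduce modulo 12.
35 mod 12 = 11
So ω_12^35 = ω_12^11 = e^(-2πi·11/12)

ω_12^35 = ω_12^11 = 0.8660+0.5000i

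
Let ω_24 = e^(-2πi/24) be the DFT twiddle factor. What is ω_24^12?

ω_24^12 = e^(-2πi·12/24)
= cos(-2π·12/24) + i·sin(-2π·12/24)
= cos(-24π/24) + i·sin(-24π/24)

ω_24^12 = cos(-24π/24) + i·sin(-24π/24) = -1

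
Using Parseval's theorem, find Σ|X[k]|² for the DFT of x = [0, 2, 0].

Parseval: Σ|x[n]|² = (1/N)Σ|X[k]|², so Σ|X[k]|² = N·Σ|x[n]|² = 3·4.0000

Σ|X[k]|² = N·Σ|x[n]|² = 3·4.0000 = 12.0000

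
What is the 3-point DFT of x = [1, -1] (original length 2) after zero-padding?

Original 2-point DFT: [0, 2]
Zero-padded 3-point DFT provides frequency interpolation.

DFT_3([x, 0, ...]) = [0, 1.5000+0.8660i, 1.5000-0.8660i]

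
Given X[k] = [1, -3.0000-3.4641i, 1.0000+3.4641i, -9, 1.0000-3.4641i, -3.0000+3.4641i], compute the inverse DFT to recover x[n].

x[n] = (1/6) Σ(k=0 to 5) X[k] · e^(2πikn/6)

Computing each x[n]:
x[0] = -2
x[1] = 1
x[2] = 1
x[3] = 3
x[4] = -3
x[5] = 1

x = [-2, 1, 1, 3, -3, 1]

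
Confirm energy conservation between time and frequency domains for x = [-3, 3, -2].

Time domain:
Σ|x[n]|² = |-3|² + |3|² + |-2|² = 22.0000

Frequency domain:
(1/3)Σ|X[k]|² = (1/3)(|-2|² + |-3.5000-4.3301i|² + |-3.5000+4.3301i|²) = (1/3)·66.0000 = 22.0000

Both sides agree, confirming Parseval's theorem.

Σ|x[n]|² = (1/N)Σ|X[k]|² = 22.0000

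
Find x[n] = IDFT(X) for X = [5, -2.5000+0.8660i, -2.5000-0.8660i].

x[n] = (1/3) Σ(k=0 to 2) X[k] · e^(2πikn/3)

Computing each x[n]:
x[0] = 0
x[1] = 2
x[2] = 3

x = [0, 2, 3]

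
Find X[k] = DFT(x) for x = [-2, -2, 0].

X[k] = Σ(n=0 to 2) x[n] · ω_3^(nk)
where ω_3 = e^(-2πi/3)

Computing each X[k]:
X[0] = -4
X[1] = -1.0000+1.7321i
X[2] = -1.0000-1.7321i

X = [-4, -1.0000+1.7321i, -1.0000-1.7321i]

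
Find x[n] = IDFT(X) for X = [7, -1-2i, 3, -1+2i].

x[n] = (1/4) Σ(k=0 to 3) X[k] · e^(2πikn/4)

Computing each x[n]:
x[0] = 2
x[1] = 2
x[2] = 3
x[3] = 0

x = [2, 2, 3, 0]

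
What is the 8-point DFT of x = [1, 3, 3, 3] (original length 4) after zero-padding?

Original 4-point DFT: [10, -2, -2, -2]
Zero-padded 8-point DFT provides frequency interpolation.

DFT_8([x, 0, ...]) = [10, 1.0000-7.2426i, -2, 1.0000-1.2426i, -2, 1.0000+1.2426i, -2, 1.0000+7.2426i]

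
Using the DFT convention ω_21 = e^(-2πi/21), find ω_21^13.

ω_21^13 = e^(-2πi·13/21)
= cos(-2π·13/21) + i·sin(-2π·13/21)
= cos(-26π/21) + i·sin(-26π/21)

ω_21^13 = cos(-26π/21) + i·sin(-26π/21) = -0.7331+0.6802i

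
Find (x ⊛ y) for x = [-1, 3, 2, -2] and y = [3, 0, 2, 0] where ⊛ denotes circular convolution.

(x ⊛ y)[n] = Σ(m=0 to 3) x[m] · y[(n-m) mod 4]

Computing each output sample:
(x ⊛ y)[0] = 1
(x ⊛ y)[1] = 5
(x ⊛ y)[2] = 4
(x ⊛ y)[3] = 0

x ⊛ y = [1, 5, 4, 0]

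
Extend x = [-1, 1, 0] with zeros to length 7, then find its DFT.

Original 3-point DFT: [0, -1.5000-0.8660i, -1.5000+0.8660i]
Zero-padded 7-point DFT provides frequency interpolation.

DFT_7([x, 0, ...]) = [0, -0.3765-0.7818i, -1.2225-0.9749i, -1.9010-0.4339i, -1.9010+0.4339i, -1.2225+0.9749i, -0.3765+0.7818i]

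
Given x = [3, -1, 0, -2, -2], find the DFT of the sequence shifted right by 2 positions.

Time shift by 2: X_shifted[k] = ω_5^(2k) · X[k]
Shifted x = [-2, -2, 3, -1, 0]

DFT(x[n-2]) = [-2, -4.2361-0.4490i, 0.2361+4.9798i, 0.2361-4.9798i, -4.2361+0.4490i]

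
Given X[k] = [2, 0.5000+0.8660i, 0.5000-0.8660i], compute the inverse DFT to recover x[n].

x[n] = (1/3) Σ(k=0 to 2) X[k] · e^(2πikn/3)

Computing each x[n]:
x[0] = 1
x[1] = 0
x[2] = 1

x = [1, 0, 1]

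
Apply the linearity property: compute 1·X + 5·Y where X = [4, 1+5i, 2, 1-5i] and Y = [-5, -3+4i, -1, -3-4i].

By linearity: DFT(1x + 5y) = 1·DFT(x) + 5·DFT(y)
= 1·[4, 1+5i, 2, 1-5i] + 5·[-5, -3+4i, -1, -3-4i]

Computing element-wise:
Z[0] = 1·(4) + 5·(-5) = -21
Z[1] = 1·(1+5i) + 5·(-3+4i) = -14+25i
Z[2] = 1·(2) + 5·(-1) = -3
Z[3] = 1·(1-5i) + 5·(-3-4i) = -14-25i

DFT(1x + 5y) = 1·X + 5·Y = [-21, -14+25i, -3, -14-25i]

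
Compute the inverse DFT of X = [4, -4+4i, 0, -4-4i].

x[n] = (1/4) Σ(k=0 to 3) X[k] · e^(2πikn/4)

Computing each x[n]:
x[0] = -1
x[1] = -1
x[2] = 3
x[3] = 3

x = [-1, -1, 3, 3]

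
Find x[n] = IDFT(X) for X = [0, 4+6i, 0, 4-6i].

x[n] = (1/4) Σ(k=0 to 3) X[k] · e^(2πikn/4)

Computing each x[n]:
x[0] = 2
x[1] = -3
x[2] = -2
x[3] = 3

x = [2, -3, -2, 3]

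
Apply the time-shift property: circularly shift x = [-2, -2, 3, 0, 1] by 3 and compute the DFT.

Time shift by 3: X_shifted[k] = ω_5^(3k) · X[k]
Shifted x = [3, 0, 1, -2, -2]

DFT(x[n-3]) = [0, 3.1910-3.6655i, 4.3090+1.6776i, 4.3090-1.6776i, 3.1910+3.6655i]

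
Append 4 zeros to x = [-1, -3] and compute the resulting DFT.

Original 2-point DFT: [-4, 2]
Zero-padded 6-point DFT provides frequency interpolation.

DFT_6([x, 0, ...]) = [-4, -2.5000+2.5981i, 0.5000+2.5981i, 2, 0.5000-2.5981i, -2.5000-2.5981i]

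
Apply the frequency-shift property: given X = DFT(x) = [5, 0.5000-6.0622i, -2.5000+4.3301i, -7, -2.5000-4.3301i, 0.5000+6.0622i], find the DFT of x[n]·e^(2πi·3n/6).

Modulation property: DFT(ω_6^(-3n)·x[n]) = X[(k-3) mod 6], so circularly shift X by 3 positions.

X[k-3] = [-7, -2.5000-4.3301i, 0.5000+6.0622i, 5, 0.5000-6.0622i, -2.5000+4.3301i]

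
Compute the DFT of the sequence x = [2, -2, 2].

X[k] = Σ(n=0 to 2) x[n] · ω_3^(nk)
where ω_3 = e^(-2πi/3)

Computing each X[k]:
X[0] = 2
X[1] = 2.0000+3.4641i
X[2] = 2.0000-3.4641i

X = [2, 2.0000+3.4641i, 2.0000-3.4641i]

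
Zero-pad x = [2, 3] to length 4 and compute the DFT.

Original 2-point DFT: [5, -1]
Zero-padded 4-point DFT provides frequency interpolation.

DFT_4([x, 0, ...]) = [5, 2-3i, -1, 2+3i]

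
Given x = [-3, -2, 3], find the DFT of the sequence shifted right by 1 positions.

Time shift by 1: X_shifted[k] = ω_3^(1k) · X[k]
Shifted x = [3, -3, -2]

DFT(x[n-1]) = [-2, 5.5000+0.8660i, 5.5000-0.8660i]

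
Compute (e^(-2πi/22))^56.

Since ω_22^22 = 1, powers reduce modulo 22.
56 mod 22 = 12
So ω_22^56 = ω_22^12 = e^(-2πi·12/22)

ω_22^56 = ω_22^12 = -0.9595+0.2817i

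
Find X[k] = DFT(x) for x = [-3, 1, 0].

X[k] = Σ(n=0 to 2) x[n] · ω_3^(nk)
where ω_3 = e^(-2πi/3)

Computing each X[k]:
X[0] = -2
X[1] = -3.5000-0.8660i
X[2] = -3.5000+0.8660i

X = [-2, -3.5000-0.8660i, -3.5000+0.8660i]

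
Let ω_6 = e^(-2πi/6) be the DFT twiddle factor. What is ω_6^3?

ω_6^3 = e^(-2πi·3/6)
= cos(-2π·3/6) + i·sin(-2π·3/6)
= cos(-6π/6) + i·sin(-6π/6)

ω_6^3 = cos(-6π/6) + i·sin(-6π/6) = -1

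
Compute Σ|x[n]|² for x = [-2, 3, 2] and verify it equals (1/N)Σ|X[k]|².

Time domain:
Σ|x[n]|² = |-2|² + |3|² + |2|² = 17.0000

Frequency domain:
(1/3)Σ|X[k]|² = (1/3)(|3|² + |-4.5000-0.8660i|² + |-4.5000+0.8660i|²) = (1/3)·51.0000 = 17.0000

Both sides agree, confirming Parseval's theorem.

Σ|x[n]|² = (1/N)Σ|X[k]|² = 17.0000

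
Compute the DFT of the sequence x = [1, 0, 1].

X[k] = Σ(n=0 to 2) x[n] · ω_3^(nk)
where ω_3 = e^(-2πi/3)

Computing each X[k]:
X[0] = 2
X[1] = 0.5000+0.8660i
X[2] = 0.5000-0.8660i

X = [2, 0.5000+0.8660i, 0.5000-0.8660i]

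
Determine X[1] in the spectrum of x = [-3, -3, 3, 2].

X[1] = Σ(n=0 to 3) x[n] · ω_4^(1n) where ω_4 = e^(-2πi/4)
= (-3)·ω_4^0 + (-3)·ω_4^1 + (3)·ω_4^2 + (2)·ω_4^3

X[1] = -6+5i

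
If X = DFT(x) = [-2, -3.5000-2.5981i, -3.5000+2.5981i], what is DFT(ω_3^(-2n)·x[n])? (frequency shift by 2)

Modulation property: DFT(ω_3^(-2n)·x[n]) = X[(k-2) mod 3], so circularly shift X by 2 positions.

X[k-2] = [-3.5000-2.5981i, -3.5000+2.5981i, -2]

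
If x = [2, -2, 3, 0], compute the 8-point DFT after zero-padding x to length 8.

Original 4-point DFT: [3, -1+2i, 7, -1-2i]
Zero-padded 8-point DFT provides frequency interpolation.

DFT_8([x, 0, ...]) = [3, 0.5858-1.5858i, -1+2i, 3.4142+4.4142i, 7, 3.4142-4.4142i, -1-2i, 0.5858+1.5858i]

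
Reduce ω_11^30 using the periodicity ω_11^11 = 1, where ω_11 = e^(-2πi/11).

Since ω_11^11 = 1, powers reduce modulo 11.
30 mod 11 = 8
So ω_11^30 = ω_11^8 = e^(-2πi·8/11)

ω_11^30 = ω_11^8 = -0.1423+0.9898i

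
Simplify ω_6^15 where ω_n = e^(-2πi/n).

Since ω_6^6 = 1, powers reduce modulo 6.
15 mod 6 = 3
So ω_6^15 = ω_6^3 = e^(-2πi·3/6)

ω_6^15 = ω_6^3 = -1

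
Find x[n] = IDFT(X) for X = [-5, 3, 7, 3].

x[n] = (1/4) Σ(k=0 to 3) X[k] · e^(2πikn/4)

Computing each x[n]:
x[0] = 2
x[1] = -3
x[2] = -1
x[3] = -3

x = [2, -3, -1, -3]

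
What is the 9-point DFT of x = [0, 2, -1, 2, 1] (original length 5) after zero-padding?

Original 5-point DFT: [4, 0.1180+0.8123i, -2.1180-3.4410i, -2.1180+3.4410i, 0.1180-0.8123i]
Zero-padded 9-point DFT provides frequency interpolation.

DFT_9([x, 0, ...]) = [4, -0.5813-2.3748i, 1.0530+0.7472i, 1.0000-3.4641i, -3.4718-2.0741i, -3.4718+2.0741i, 1.0000+3.4641i, 1.0530-0.7472i, -0.5813+2.3748i]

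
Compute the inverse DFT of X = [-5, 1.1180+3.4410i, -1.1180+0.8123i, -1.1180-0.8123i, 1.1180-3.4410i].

x[n] = (1/5) Σ(k=0 to 4) X[k] · e^(2πikn/5)

Computing each x[n]:
x[0] = -1
x[1] = -2
x[2] = -2
x[3] = -1
x[4] = 1

x = [-1, -2, -2, -1, 1]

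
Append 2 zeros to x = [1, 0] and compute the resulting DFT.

Original 2-point DFT: [1, 1]
Zero-padded 4-point DFT provides frequency interpolation.

DFT_4([x, 0, ...]) = [1, 1, 1, 1]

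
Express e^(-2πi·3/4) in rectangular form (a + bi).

ω_4^3 = e^(-2πi·3/4)
= cos(-2π·3/4) + i·sin(-2π·3/4)
= cos(-6π/4) + i·sin(-6π/4)

ω_4^3 = cos(-6π/4) + i·sin(-6π/4) = 1i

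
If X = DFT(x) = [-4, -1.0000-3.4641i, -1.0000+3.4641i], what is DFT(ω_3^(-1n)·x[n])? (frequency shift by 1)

Modulation property: DFT(ω_3^(-1n)·x[n]) = X[(k-1) mod 3], so circularly shift X by 1 positions.

X[k-1] = [-1.0000+3.4641i, -4, -1.0000-3.4641i]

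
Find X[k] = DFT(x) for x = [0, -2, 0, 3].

X[k] = Σ(n=0 to 3) x[n] · ω_4^(nk)
where ω_4 = e^(-2πi/4)

Computing each X[k]:
X[0] = 1
X[1] = 5i
X[2] = -1
X[3] = -5i

X = [1, 5i, -1, -5i]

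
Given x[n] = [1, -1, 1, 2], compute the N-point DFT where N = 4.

X[k] = Σ(n=0 to 3) x[n] · ω_4^(nk)
where ω_4 = e^(-2πi/4)

Computing each X[k]:
X[0] = 3
X[1] = 3i
X[2] = 1
X[3] = -3i

X = [3, 3i, 1, -3i]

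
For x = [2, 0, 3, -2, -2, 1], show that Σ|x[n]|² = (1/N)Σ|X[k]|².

Time domain:
Σ|x[n]|² = |2|² + |0|² + |3|² + |-2|² + |-2|² + |1|² = 22.0000

Frequency domain:
(1/6)Σ|X[k]|² = (1/6)(|2|² + |4.0000-3.4641i|² + |-1.0000+5.1962i|² + |4|² + |-1.0000-5.1962i|² + |4.0000+3.4641i|²) = (1/6)·132.0000 = 22.0000

Both sides agree, confirming Parseval's theorem.

Σ|x[n]|² = (1/N)Σ|X[k]|² = 22.0000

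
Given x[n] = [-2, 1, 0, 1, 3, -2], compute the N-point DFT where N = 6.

X[k] = Σ(n=0 to 5) x[n] · ω_6^(nk)
where ω_6 = e^(-2πi/6)

Computing each X[k]:
X[0] = 1
X[1] = -5
X[2] = -2.0000-5.1962i
X[3] = 1
X[4] = -2.0000+5.1962i
X[5] = -5

X = [1, -5, -2.0000-5.1962i, 1, -2.0000+5.1962i, -5]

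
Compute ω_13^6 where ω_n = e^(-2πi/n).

ω_13^6 = e^(-2πi·6/13)
= cos(-2π·6/13) + i·sin(-2π·6/13)
= cos(-12π/13) + i·sin(-12π/13)

ω_13^6 = cos(-12π/13) + i·sin(-12π/13) = -0.9709-0.2393i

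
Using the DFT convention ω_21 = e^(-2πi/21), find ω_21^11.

ω_21^11 = e^(-2πi·11/21)
= cos(-2π·11/21) + i·sin(-2π·11/21)
= cos(-22π/21) + i·sin(-22π/21)

ω_21^11 = cos(-22π/21) + i·sin(-22π/21) = -0.9888+0.1490i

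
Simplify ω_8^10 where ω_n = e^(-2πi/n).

Since ω_8^8 = 1, powers reduce modulo 8.
10 mod 8 = 2
So ω_8^10 = ω_8^2 = e^(-2πi·2/8)

ω_8^10 = ω_8^2 = -1i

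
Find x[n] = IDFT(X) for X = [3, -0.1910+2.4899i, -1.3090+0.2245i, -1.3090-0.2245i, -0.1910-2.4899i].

x[n] = (1/5) Σ(k=0 to 4) X[k] · e^(2πikn/5)

Computing each x[n]:
x[0] = 0
x[1] = 0
x[2] = 0
x[3] = 1
x[4] = 2

x = [0, 0, 0, 1, 2]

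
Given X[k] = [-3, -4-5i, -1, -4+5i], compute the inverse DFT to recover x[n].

x[n] = (1/4) Σ(k=0 to 3) X[k] · e^(2πikn/4)

Computing each x[n]:
x[0] = -3
x[1] = 2
x[2] = 1
x[3] = -3

x = [-3, 2, 1, -3]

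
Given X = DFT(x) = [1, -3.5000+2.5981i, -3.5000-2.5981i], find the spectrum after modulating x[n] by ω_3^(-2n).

Modulation property: DFT(ω_3^(-2n)·x[n]) = X[(k-2) mod 3], so circularly shift X by 2 positions.

X[k-2] = [-3.5000+2.5981i, -3.5000-2.5981i, 1]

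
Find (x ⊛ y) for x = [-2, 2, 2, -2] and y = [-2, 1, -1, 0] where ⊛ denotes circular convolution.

(x ⊛ y)[n] = Σ(m=0 to 3) x[m] · y[(n-m) mod 4]

Computing each output sample:
(x ⊛ y)[0] = 0
(x ⊛ y)[1] = -4
(x ⊛ y)[2] = 0
(x ⊛ y)[3] = 4

x ⊛ y = [0, -4, 0, 4]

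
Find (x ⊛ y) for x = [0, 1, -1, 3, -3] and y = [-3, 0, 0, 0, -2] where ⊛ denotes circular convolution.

(x ⊛ y)[n] = Σ(m=0 to 4) x[m] · y[(n-m) mod 5]

Computing each output sample:
(x ⊛ y)[0] = -2
(x ⊛ y)[1] = -1
(x ⊛ y)[2] = -3
(x ⊛ y)[3] = -3
(x ⊛ y)[4] = 9

x ⊛ y = [-2, -1, -3, -3, 9]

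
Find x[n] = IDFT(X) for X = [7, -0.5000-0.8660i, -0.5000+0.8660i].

x[n] = (1/3) Σ(k=0 to 2) X[k] · e^(2πikn/3)

Computing each x[n]:
x[0] = 2
x[1] = 3
x[2] = 2

x = [2, 3, 2]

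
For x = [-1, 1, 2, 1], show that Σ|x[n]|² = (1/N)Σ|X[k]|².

Time domain:
Σ|x[n]|² = |-1|² + |1|² + |2|² + |1|² = 7.0000

Frequency domain:
(1/4)Σ|X[k]|² = (1/4)(|3|² + |-3|² + |-1|² + |-3|²) = (1/4)·28.0000 = 7.0000

Both sides agree, confirming Parseval's theorem.

Σ|x[n]|² = (1/N)Σ|X[k]|² = 7.0000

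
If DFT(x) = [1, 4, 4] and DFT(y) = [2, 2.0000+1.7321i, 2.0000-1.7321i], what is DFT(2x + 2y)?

By linearity: DFT(2x + 2y) = 2·DFT(x) + 2·DFT(y)
= 2·[1, 4, 4] + 2·[2, 2.0000+1.7321i, 2.0000-1.7321i]

Computing element-wise:
Z[0] = 2·(1) + 2·(2) = 6
Z[1] = 2·(4) + 2·(2.0000+1.7321i) = 12.0000+3.4642i
Z[2] = 2·(4) + 2·(2.0000-1.7321i) = 12.0000-3.4642i

DFT(2x + 2y) = 2·X + 2·Y = [6, 12.0000+3.4642i, 12.0000-3.4642i]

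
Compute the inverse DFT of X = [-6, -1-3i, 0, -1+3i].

x[n] = (1/4) Σ(k=0 to 3) X[k] · e^(2πikn/4)

Computing each x[n]:
x[0] = -2
x[1] = 0
x[2] = -1
x[3] = -3

x = [-2, 0, -1, -3]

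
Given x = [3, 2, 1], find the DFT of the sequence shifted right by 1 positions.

Time shift by 1: X_shifted[k] = ω_3^(1k) · X[k]
Shifted x = [1, 3, 2]

DFT(x[n-1]) = [6, -1.5000-0.8660i, -1.5000+0.8660i]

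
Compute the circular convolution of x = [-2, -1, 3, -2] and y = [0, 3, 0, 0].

(x ⊛ y)[n] = Σ(m=0 to 3) x[m] · y[(n-m) mod 4]

Computing each output sample:
(x ⊛ y)[0] = -6
(x ⊛ y)[1] = -6
(x ⊛ y)[2] = -3
(x ⊛ y)[3] = 9

x ⊛ y = [-6, -6, -3, 9]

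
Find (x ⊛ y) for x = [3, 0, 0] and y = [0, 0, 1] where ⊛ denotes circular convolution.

(x ⊛ y)[n] = Σ(m=0 to 2) x[m] · y[(n-m) mod 3]

Computing each output sample:
(x ⊛ y)[0] = 0
(x ⊛ y)[1] = 0
(x ⊛ y)[2] = 3

x ⊛ y = [0, 0, 3]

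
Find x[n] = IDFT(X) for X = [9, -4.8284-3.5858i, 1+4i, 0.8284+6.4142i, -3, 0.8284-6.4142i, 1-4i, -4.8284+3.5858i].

x[n] = (1/8) Σ(k=0 to 7) X[k] · e^(2πikn/8)

Computing each x[n]:
x[0] = 0
x[1] = -1
x[2] = 3
x[3] = 3
x[4] = 2
x[5] = 2
x[6] = -2
x[7] = 2

x = [0, -1, 3, 3, 2, 2, -2, 2]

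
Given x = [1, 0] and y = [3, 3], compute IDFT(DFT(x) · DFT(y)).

(x ⊛ y)[n] = Σ(m=0 to 1) x[m] · y[(n-m) mod 2]

Computing each output sample:
(x ⊛ y)[0] = 3
(x ⊛ y)[1] = 3

x ⊛ y = [3, 3]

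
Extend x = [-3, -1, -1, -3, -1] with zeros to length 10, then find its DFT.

Original 5-point DFT: [-9, -0.3820-1.1756i, -2.6180+1.9021i, -2.6180-1.9021i, -0.3820+1.1756i]
Zero-padded 10-point DFT provides frequency interpolation.

DFT_10([x, 0, ...]) = [-9, -2.3820+4.9798i, -0.3820-1.1756i, -4.6180-0.4490i, -2.6180+1.9021i, -1, -2.6180-1.9021i, -4.6180+0.4490i, -0.3820+1.1756i, -2.3820-4.9798i]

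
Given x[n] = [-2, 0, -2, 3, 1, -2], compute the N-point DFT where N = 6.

X[k] = Σ(n=0 to 5) x[n] · ω_6^(nk)
where ω_6 = e^(-2πi/6)

Computing each X[k]:
X[0] = -2
X[1] = -5.5000+0.8660i
X[2] = 2.5000-4.3301i
X[3] = -4
X[4] = 2.5000+4.3301i
X[5] = -5.5000-0.8660i

X = [-2, -5.5000+0.8660i, 2.5000-4.3301i, -4, 2.5000+4.3301i, -5.5000-0.8660i]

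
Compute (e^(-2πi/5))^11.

Since ω_5^5 = 1, powers reduce modulo 5.
11 mod 5 = 1
So ω_5^11 = ω_5^1 = e^(-2πi·1/5)

ω_5^11 = ω_5^1 = 0.3090-0.9511i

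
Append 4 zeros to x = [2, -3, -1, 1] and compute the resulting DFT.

Original 4-point DFT: [-1, 3+4i, 3, 3-4i]
Zero-padded 8-point DFT provides frequency interpolation.

DFT_8([x, 0, ...]) = [-1, -0.8284+2.4142i, 3+4i, 4.8284+0.4142i, 3, 4.8284-0.4142i, 3-4i, -0.8284-2.4142i]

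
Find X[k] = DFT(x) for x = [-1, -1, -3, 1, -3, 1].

X[k] = Σ(n=0 to 5) x[n] · ω_6^(nk)
where ω_6 = e^(-2πi/6)

Computing each X[k]:
X[0] = -6
X[1] = 1.0000+1.7321i
X[2] = 3.0000+1.7321i
X[3] = -8
X[4] = 3.0000-1.7321i
X[5] = 1.0000-1.7321i

X = [-6, 1.0000+1.7321i, 3.0000+1.7321i, -8, 3.0000-1.7321i, 1.0000-1.7321i]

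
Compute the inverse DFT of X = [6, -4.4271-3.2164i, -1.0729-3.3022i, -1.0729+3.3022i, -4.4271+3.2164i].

x[n] = (1/5) Σ(k=0 to 4) X[k] · e^(2πikn/5)

Computing each x[n]:
x[0] = -1
x[1] = 3
x[2] = 2
x[3] = 3
x[4] = -1

x = [-1, 3, 2, 3, -1]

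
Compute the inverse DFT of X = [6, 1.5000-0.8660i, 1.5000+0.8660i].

x[n] = (1/3) Σ(k=0 to 2) X[k] · e^(2πikn/3)

Computing each x[n]:
x[0] = 3
x[1] = 2
x[2] = 1

x = [3, 2, 1]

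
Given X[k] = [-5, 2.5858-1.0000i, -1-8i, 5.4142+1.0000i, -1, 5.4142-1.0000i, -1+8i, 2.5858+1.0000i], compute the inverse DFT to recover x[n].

x[n] = (1/8) Σ(k=0 to 7) X[k] · e^(2πikn/8)

Computing each x[n]:
x[0] = 1
x[1] = 1
x[2] = 0
x[3] = -2
x[4] = -3
x[5] = 2
x[6] = -1
x[7] = -3

x = [1, 1, 0, -2, -3, 2, -1, -3]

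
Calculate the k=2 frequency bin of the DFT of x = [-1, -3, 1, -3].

X[2] = Σ(n=0 to 3) x[n] · ω_4^(2n) where ω_4 = e^(-2πi/4)
= (-1)·ω_4^0 + (-3)·ω_4^2 + (1)·ω_4^4 + (-3)·ω_4^6

X[2] = 6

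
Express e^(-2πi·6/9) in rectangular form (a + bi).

ω_9^6 = e^(-2πi·6/9)
= cos(-2π·6/9) + i·sin(-2π·6/9)
= cos(-12π/9) + i·sin(-12π/9)

ω_9^6 = cos(-12π/9) + i·sin(-12π/9) = -0.5000+0.8660i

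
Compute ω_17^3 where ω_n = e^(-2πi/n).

ω_17^3 = e^(-2πi·3/17)
= cos(-2π·3/17) + i·sin(-2π·3/17)
= cos(-6π/17) + i·sin(-6π/17)

ω_17^3 = cos(-6π/17) + i·sin(-6π/17) = 0.4457-0.8952i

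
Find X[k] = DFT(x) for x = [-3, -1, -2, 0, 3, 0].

X[k] = Σ(n=0 to 5) x[n] · ω_6^(nk)
where ω_6 = e^(-2πi/6)

Computing each X[k]:
X[0] = -3
X[1] = -4.0000+5.1962i
X[2] = -3.0000-3.4641i
X[3] = -1
X[4] = -3.0000+3.4641i
X[5] = -4.0000-5.1962i

X = [-3, -4.0000+5.1962i, -3.0000-3.4641i, -1, -3.0000+3.4641i, -4.0000-5.1962i]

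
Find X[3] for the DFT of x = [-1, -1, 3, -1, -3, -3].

X[3] = Σ(n=0 to 5) x[n] · ω_6^(3n) where ω_6 = e^(-2πi/6)
= (-1)·ω_6^0 + (-1)·ω_6^3 + (3)·ω_6^6 + (-1)·ω_6^9 + (-3)·ω_6^12 + (-3)·ω_6^15

X[3] = 4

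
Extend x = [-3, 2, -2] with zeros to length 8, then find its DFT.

Original 3-point DFT: [-3, -3.0000-3.4641i, -3.0000+3.4641i]
Zero-padded 8-point DFT provides frequency interpolation.

DFT_8([x, 0, ...]) = [-3, -1.5858+0.5858i, -1-2i, -4.4142-3.4142i, -7, -4.4142+3.4142i, -1+2i, -1.5858-0.5858i]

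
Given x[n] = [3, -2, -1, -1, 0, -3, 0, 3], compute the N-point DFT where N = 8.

X[k] = Σ(n=0 to 7) x[n] · ω_8^(nk)
where ω_8 = e^(-2πi/8)

Computing each X[k]:
X[0] = -1
X[1] = 6.5355+3.1213i
X[2] = 4+7i
X[3] = -0.5355+1.1213i
X[4] = 5
X[5] = -0.5355-1.1213i
X[6] = 4-7i
X[7] = 6.5355-3.1213i

X = [-1, 6.5355+3.1213i, 4+7i, -0.5355+1.1213i, 5, -0.5355-1.1213i, 4-7i, 6.5355-3.1213i]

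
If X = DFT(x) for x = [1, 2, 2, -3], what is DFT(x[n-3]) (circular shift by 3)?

Time shift by 3: X_shifted[k] = ω_4^(3k) · X[k]
Shifted x = [2, 2, -3, 1]

DFT(x[n-3]) = [2, 5-1i, -4, 5+1i]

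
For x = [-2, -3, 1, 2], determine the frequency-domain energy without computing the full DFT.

Parseval: Σ|x[n]|² = (1/N)Σ|X[k]|², so Σ|X[k]|² = N·Σ|x[n]|² = 4·18.0000

Σ|X[k]|² = N·Σ|x[n]|² = 4·18.0000 = 72.0000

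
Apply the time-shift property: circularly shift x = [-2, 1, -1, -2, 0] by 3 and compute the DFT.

Time shift by 3: X_shifted[k] = ω_5^(3k) · X[k]
Shifted x = [-1, -2, 0, -2, 1]

DFT(x[n-3]) = [-4, 0.3090+1.6776i, -0.8090+3.6655i, -0.8090-3.6655i, 0.3090-1.6776i]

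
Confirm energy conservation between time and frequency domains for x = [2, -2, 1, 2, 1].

Time domain:
Σ|x[n]|² = |2|² + |-2|² + |1|² + |2|² + |1|² = 14.0000

Frequency domain:
(1/5)Σ|X[k]|² = (1/5)(|4|² + |-0.7361+3.4410i|² + |3.7361+0.8123i|² + |3.7361-0.8123i|² + |-0.7361-3.4410i|²) = (1/5)·70.0000 = 14.0000

Both sides agree, confirming Parseval's theorem.

Σ|x[n]|² = (1/N)Σ|X[k]|² = 14.0000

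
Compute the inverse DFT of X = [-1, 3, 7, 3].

x[n] = (1/4) Σ(k=0 to 3) X[k] · e^(2πikn/4)

Computing each x[n]:
x[0] = 3
x[1] = -2
x[2] = 0
x[3] = -2

x = [3, -2, 0, -2]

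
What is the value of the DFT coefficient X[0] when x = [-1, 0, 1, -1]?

X[0] = Σ(n=0 to 3) x[n] · ω_4^0 = Σ x[n]
= (-1) + (0) + (1) + (-1)

X[0] = -1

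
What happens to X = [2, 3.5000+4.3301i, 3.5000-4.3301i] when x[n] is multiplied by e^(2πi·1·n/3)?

Modulation property: DFT(ω_3^(-1n)·x[n]) = X[(k-1) mod 3], so circularly shift X by 1 positions.

X[k-1] = [3.5000-4.3301i, 2, 3.5000+4.3301i]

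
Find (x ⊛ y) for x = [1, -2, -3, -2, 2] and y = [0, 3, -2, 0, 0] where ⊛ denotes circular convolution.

(x ⊛ y)[n] = Σ(m=0 to 4) x[m] · y[(n-m) mod 5]

Computing each output sample:
(x ⊛ y)[0] = 10
(x ⊛ y)[1] = -1
(x ⊛ y)[2] = -8
(x ⊛ y)[3] = -5
(x ⊛ y)[4] = 0

x ⊛ y = [10, -1, -8, -5, 0]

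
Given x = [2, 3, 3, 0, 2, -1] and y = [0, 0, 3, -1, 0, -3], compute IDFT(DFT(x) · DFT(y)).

(x ⊛ y)[n] = Σ(m=0 to 5) x[m] · y[(n-m) mod 6]

Computing each output sample:
(x ⊛ y)[0] = -3
(x ⊛ y)[1] = -14
(x ⊛ y)[2] = 7
(x ⊛ y)[3] = 1
(x ⊛ y)[4] = 9
(x ⊛ y)[5] = -9

x ⊛ y = [-3, -14, 7, 1, 9, -9]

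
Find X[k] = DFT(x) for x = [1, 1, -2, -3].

X[k] = Σ(n=0 to 3) x[n] · ω_4^(nk)
where ω_4 = e^(-2πi/4)

Computing each X[k]:
X[0] = -3
X[1] = 3-4i
X[2] = 1
X[3] = 3+4i

X = [-3, 3-4i, 1, 3+4i]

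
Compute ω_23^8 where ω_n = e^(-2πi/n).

ω_23^8 = e^(-2πi·8/23)
= cos(-2π·8/23) + i·sin(-2π·8/23)
= cos(-16π/23) + i·sin(-16π/23)

ω_23^8 = cos(-16π/23) + i·sin(-16π/23) = -0.5767-0.8170i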